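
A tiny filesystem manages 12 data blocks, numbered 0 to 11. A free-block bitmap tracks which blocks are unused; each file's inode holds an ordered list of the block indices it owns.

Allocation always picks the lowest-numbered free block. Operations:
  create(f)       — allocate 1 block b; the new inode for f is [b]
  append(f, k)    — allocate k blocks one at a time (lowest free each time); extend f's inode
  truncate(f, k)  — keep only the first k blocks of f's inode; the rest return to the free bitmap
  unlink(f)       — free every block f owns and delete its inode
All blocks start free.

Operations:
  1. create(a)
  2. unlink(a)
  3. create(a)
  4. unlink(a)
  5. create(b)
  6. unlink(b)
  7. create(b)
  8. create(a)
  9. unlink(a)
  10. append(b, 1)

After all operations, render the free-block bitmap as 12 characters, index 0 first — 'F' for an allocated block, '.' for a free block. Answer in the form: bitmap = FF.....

bitmap = FF..........

create(a): bitmap=F........... | a=[0]
unlink(a): bitmap=............ | 
create(a): bitmap=F........... | a=[0]
unlink(a): bitmap=............ | 
create(b): bitmap=F........... | b=[0]
unlink(b): bitmap=............ | 
create(b): bitmap=F........... | b=[0]
create(a): bitmap=FF.......... | a=[1] b=[0]
unlink(a): bitmap=F........... | b=[0]
append(b, 1): bitmap=FF.......... | b=[0, 1]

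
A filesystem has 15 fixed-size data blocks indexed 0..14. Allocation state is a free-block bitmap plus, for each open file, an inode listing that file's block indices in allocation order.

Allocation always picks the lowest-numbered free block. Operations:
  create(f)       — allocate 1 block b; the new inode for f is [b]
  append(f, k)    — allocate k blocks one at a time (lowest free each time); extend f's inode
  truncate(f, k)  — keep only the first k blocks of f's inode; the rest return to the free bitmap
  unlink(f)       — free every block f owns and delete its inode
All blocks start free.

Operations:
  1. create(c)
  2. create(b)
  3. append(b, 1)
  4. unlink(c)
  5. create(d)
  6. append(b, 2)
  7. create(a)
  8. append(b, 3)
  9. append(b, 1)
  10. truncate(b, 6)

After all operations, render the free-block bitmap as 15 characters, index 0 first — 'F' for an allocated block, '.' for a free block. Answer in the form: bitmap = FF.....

bitmap = FFFFFFFF.......

after create(c) → c:[0]  free=[F..............]
after create(b) → b:[1], c:[0]  free=[FF.............]
after append(b, 1) → b:[1, 2], c:[0]  free=[FFF............]
after unlink(c) → b:[1, 2]  free=[.FF............]
after create(d) → b:[1, 2], d:[0]  free=[FFF............]
after append(b, 2) → b:[1, 2, 3, 4], d:[0]  free=[FFFFF..........]
after create(a) → a:[5], b:[1, 2, 3, 4], d:[0]  free=[FFFFFF.........]
after append(b, 3) → a:[5], b:[1, 2, 3, 4, 6, 7, 8], d:[0]  free=[FFFFFFFFF......]
after append(b, 1) → a:[5], b:[1, 2, 3, 4, 6, 7, 8, 9], d:[0]  free=[FFFFFFFFFF.....]
after truncate(b, 6) → a:[5], b:[1, 2, 3, 4, 6, 7], d:[0]  free=[FFFFFFFF.......]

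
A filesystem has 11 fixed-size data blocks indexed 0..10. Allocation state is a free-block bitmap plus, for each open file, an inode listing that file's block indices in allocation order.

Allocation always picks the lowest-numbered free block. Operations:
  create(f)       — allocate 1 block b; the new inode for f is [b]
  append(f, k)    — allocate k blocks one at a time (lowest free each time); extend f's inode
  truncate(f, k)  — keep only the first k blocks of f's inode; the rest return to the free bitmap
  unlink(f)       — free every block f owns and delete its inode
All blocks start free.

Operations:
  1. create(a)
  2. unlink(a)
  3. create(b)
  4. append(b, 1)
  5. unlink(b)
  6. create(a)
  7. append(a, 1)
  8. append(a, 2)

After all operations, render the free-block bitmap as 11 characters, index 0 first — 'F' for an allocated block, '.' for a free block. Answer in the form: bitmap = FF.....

bitmap = FFFF.......

create(a): bitmap=F.......... | a=[0]
unlink(a): bitmap=........... | 
create(b): bitmap=F.......... | b=[0]
append(b, 1): bitmap=FF......... | b=[0, 1]
unlink(b): bitmap=........... | 
create(a): bitmap=F.......... | a=[0]
append(a, 1): bitmap=FF......... | a=[0, 1]
append(a, 2): bitmap=FFFF....... | a=[0, 1, 2, 3]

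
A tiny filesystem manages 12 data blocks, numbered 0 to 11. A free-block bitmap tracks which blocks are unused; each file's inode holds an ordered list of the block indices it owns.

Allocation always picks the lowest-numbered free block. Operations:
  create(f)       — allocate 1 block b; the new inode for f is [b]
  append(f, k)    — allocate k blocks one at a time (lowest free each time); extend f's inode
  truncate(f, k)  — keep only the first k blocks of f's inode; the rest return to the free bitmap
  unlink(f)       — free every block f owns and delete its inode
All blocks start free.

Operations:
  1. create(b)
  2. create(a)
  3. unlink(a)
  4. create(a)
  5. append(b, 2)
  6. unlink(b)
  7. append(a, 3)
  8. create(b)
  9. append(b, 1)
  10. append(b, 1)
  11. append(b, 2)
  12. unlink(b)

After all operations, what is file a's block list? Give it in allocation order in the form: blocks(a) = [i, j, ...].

blocks(a) = [1, 0, 2, 3]

[1] create(b) — b=0 (map F...........)
[2] create(a) — a=1 b=0 (map FF..........)
[3] unlink(a) — b=0 (map F...........)
[4] create(a) — a=1 b=0 (map FF..........)
[5] append(b, 2) — a=1 b=0,2,3 (map FFFF........)
[6] unlink(b) — a=1 (map .F..........)
[7] append(a, 3) — a=1,0,2,3 (map FFFF........)
[8] create(b) — a=1,0,2,3 b=4 (map FFFFF.......)
[9] append(b, 1) — a=1,0,2,3 b=4,5 (map FFFFFF......)
[10] append(b, 1) — a=1,0,2,3 b=4,5,6 (map FFFFFFF.....)
[11] append(b, 2) — a=1,0,2,3 b=4,5,6,7,8 (map FFFFFFFFF...)
[12] unlink(b) — a=1,0,2,3 (map FFFF........)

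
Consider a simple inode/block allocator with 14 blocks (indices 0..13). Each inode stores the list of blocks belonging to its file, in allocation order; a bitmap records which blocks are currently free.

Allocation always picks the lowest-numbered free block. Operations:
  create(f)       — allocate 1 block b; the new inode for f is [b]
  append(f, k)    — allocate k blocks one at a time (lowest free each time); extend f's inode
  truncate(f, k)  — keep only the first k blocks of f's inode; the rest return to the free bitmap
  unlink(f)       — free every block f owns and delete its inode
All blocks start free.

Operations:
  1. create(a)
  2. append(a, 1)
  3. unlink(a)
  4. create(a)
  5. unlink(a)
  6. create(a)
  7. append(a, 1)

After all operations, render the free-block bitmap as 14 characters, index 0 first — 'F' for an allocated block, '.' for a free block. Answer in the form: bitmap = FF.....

[1] create(a) — a=0 (map F.............)
[2] append(a, 1) — a=0,1 (map FF............)
[3] unlink(a) —  (map ..............)
[4] create(a) — a=0 (map F.............)
[5] unlink(a) —  (map ..............)
[6] create(a) — a=0 (map F.............)
[7] append(a, 1) — a=0,1 (map FF............)

bitmap = FF............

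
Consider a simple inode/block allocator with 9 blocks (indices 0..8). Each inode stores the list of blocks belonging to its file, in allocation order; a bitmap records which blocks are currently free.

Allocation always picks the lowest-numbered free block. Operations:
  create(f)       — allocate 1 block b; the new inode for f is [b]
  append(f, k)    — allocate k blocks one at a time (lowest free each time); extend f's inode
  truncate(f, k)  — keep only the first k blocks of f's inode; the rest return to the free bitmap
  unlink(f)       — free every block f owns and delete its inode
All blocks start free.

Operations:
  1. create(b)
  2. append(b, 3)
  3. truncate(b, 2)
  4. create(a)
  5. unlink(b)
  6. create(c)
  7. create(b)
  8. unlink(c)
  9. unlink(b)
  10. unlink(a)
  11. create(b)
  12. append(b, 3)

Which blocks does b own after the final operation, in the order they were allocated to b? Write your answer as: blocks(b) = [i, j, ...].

[1] create(b) — b=0 (map F........)
[2] append(b, 3) — b=0,1,2,3 (map FFFF.....)
[3] truncate(b, 2) — b=0,1 (map FF.......)
[4] create(a) — a=2 b=0,1 (map FFF......)
[5] unlink(b) — a=2 (map ..F......)
[6] create(c) — a=2 c=0 (map F.F......)
[7] create(b) — a=2 b=1 c=0 (map FFF......)
[8] unlink(c) — a=2 b=1 (map .FF......)
[9] unlink(b) — a=2 (map ..F......)
[10] unlink(a) —  (map .........)
[11] create(b) — b=0 (map F........)
[12] append(b, 3) — b=0,1,2,3 (map FFFF.....)

blocks(b) = [0, 1, 2, 3]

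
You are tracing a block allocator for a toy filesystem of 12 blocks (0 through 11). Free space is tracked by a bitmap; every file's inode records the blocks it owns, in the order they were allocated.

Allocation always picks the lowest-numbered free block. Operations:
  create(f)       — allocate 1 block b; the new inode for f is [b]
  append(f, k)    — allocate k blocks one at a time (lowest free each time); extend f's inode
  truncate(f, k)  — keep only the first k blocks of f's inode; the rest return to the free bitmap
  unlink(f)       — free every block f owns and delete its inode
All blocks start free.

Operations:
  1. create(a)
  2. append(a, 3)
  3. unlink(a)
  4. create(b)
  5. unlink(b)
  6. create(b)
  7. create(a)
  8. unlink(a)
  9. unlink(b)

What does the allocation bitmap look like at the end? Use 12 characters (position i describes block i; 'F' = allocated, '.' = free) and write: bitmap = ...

bitmap = ............

create(a): bitmap=F........... | a=[0]
append(a, 3): bitmap=FFFF........ | a=[0, 1, 2, 3]
unlink(a): bitmap=............ | 
create(b): bitmap=F........... | b=[0]
unlink(b): bitmap=............ | 
create(b): bitmap=F........... | b=[0]
create(a): bitmap=FF.......... | a=[1] b=[0]
unlink(a): bitmap=F........... | b=[0]
unlink(b): bitmap=............ | 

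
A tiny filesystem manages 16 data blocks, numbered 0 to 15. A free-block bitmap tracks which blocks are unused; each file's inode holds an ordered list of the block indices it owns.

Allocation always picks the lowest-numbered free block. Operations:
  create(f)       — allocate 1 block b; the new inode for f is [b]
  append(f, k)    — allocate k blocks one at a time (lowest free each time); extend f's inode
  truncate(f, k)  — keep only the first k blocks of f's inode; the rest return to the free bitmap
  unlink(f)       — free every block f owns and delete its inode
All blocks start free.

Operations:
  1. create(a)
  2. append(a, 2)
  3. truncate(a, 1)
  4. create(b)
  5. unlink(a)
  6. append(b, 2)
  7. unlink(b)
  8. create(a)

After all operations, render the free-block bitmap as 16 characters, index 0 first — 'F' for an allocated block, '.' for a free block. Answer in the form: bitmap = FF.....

bitmap = F...............

after create(a) → a:[0]  free=[F...............]
after append(a, 2) → a:[0, 1, 2]  free=[FFF.............]
after truncate(a, 1) → a:[0]  free=[F...............]
after create(b) → a:[0], b:[1]  free=[FF..............]
after unlink(a) → b:[1]  free=[.F..............]
after append(b, 2) → b:[1, 0, 2]  free=[FFF.............]
after unlink(b) →   free=[................]
after create(a) → a:[0]  free=[F...............]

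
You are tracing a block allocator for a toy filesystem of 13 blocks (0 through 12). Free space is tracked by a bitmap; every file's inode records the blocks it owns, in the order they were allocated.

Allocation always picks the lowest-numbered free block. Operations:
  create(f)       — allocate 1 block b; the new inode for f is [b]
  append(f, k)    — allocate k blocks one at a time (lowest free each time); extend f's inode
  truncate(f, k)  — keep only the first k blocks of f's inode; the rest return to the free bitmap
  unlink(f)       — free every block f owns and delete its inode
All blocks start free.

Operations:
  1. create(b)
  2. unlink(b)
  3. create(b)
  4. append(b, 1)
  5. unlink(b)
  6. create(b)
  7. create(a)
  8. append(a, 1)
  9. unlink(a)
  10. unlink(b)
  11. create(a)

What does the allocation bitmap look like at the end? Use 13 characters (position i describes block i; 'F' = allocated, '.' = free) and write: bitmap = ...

bitmap = F............

  1. create(b)  ⇒  F............  {b→[0]}
  2. unlink(b)  ⇒  .............  {}
  3. create(b)  ⇒  F............  {b→[0]}
  4. append(b, 1)  ⇒  FF...........  {b→[0, 1]}
  5. unlink(b)  ⇒  .............  {}
  6. create(b)  ⇒  F............  {b→[0]}
  7. create(a)  ⇒  FF...........  {a→[1]; b→[0]}
  8. append(a, 1)  ⇒  FFF..........  {a→[1, 2]; b→[0]}
  9. unlink(a)  ⇒  F............  {b→[0]}
  10. unlink(b)  ⇒  .............  {}
  11. create(a)  ⇒  F............  {a→[0]}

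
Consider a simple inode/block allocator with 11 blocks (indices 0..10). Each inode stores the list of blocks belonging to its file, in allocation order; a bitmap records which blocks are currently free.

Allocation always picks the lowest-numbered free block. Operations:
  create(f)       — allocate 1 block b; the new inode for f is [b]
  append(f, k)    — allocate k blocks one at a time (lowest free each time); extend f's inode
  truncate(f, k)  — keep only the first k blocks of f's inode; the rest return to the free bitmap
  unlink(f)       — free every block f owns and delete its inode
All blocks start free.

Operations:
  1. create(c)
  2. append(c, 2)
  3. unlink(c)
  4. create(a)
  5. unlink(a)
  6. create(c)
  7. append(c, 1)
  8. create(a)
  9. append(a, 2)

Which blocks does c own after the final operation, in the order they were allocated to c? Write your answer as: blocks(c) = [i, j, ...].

after create(c) → c:[0]  free=[F..........]
after append(c, 2) → c:[0, 1, 2]  free=[FFF........]
after unlink(c) →   free=[...........]
after create(a) → a:[0]  free=[F..........]
after unlink(a) →   free=[...........]
after create(c) → c:[0]  free=[F..........]
after append(c, 1) → c:[0, 1]  free=[FF.........]
after create(a) → a:[2], c:[0, 1]  free=[FFF........]
after append(a, 2) → a:[2, 3, 4], c:[0, 1]  free=[FFFFF......]

blocks(c) = [0, 1]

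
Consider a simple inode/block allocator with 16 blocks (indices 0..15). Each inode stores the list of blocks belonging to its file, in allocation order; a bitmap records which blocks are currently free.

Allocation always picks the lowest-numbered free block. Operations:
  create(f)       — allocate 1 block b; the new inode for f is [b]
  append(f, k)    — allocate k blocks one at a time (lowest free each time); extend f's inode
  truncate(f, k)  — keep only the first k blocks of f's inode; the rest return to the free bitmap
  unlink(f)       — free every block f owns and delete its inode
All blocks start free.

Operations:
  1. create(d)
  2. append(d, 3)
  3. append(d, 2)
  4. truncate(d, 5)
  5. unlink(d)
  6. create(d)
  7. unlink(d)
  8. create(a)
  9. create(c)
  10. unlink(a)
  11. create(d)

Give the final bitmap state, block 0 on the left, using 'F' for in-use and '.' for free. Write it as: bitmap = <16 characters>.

after create(d) → d:[0]  free=[F...............]
after append(d, 3) → d:[0, 1, 2, 3]  free=[FFFF............]
after append(d, 2) → d:[0, 1, 2, 3, 4, 5]  free=[FFFFFF..........]
after truncate(d, 5) → d:[0, 1, 2, 3, 4]  free=[FFFFF...........]
after unlink(d) →   free=[................]
after create(d) → d:[0]  free=[F...............]
after unlink(d) →   free=[................]
after create(a) → a:[0]  free=[F...............]
after create(c) → a:[0], c:[1]  free=[FF..............]
after unlink(a) → c:[1]  free=[.F..............]
after create(d) → c:[1], d:[0]  free=[FF..............]

bitmap = FF..............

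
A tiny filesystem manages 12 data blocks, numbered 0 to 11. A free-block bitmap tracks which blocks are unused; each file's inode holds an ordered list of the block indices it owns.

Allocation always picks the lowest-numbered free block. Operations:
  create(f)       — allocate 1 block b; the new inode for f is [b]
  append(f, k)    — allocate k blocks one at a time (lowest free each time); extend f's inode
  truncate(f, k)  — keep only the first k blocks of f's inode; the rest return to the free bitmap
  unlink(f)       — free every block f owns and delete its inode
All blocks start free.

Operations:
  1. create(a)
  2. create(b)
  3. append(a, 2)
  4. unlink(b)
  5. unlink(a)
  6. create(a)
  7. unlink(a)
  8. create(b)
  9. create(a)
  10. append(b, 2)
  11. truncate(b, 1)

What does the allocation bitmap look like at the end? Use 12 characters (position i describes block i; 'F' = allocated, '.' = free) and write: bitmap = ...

[1] create(a) — a=0 (map F...........)
[2] create(b) — a=0 b=1 (map FF..........)
[3] append(a, 2) — a=0,2,3 b=1 (map FFFF........)
[4] unlink(b) — a=0,2,3 (map F.FF........)
[5] unlink(a) —  (map ............)
[6] create(a) — a=0 (map F...........)
[7] unlink(a) —  (map ............)
[8] create(b) — b=0 (map F...........)
[9] create(a) — a=1 b=0 (map FF..........)
[10] append(b, 2) — a=1 b=0,2,3 (map FFFF........)
[11] truncate(b, 1) — a=1 b=0 (map FF..........)

bitmap = FF..........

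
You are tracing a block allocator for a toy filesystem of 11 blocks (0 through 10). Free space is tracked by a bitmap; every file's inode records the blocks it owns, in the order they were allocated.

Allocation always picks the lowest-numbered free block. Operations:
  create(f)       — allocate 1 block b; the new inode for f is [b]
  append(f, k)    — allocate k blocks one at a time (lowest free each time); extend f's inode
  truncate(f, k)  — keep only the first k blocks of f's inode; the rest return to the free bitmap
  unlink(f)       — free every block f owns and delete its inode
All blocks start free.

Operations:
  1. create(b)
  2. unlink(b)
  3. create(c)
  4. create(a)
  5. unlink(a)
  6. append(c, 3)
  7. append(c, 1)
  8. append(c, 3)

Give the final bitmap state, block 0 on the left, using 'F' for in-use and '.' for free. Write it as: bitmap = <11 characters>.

  1. create(b)  ⇒  F..........  {b→[0]}
  2. unlink(b)  ⇒  ...........  {}
  3. create(c)  ⇒  F..........  {c→[0]}
  4. create(a)  ⇒  FF.........  {a→[1]; c→[0]}
  5. unlink(a)  ⇒  F..........  {c→[0]}
  6. append(c, 3)  ⇒  FFFF.......  {c→[0, 1, 2, 3]}
  7. append(c, 1)  ⇒  FFFFF......  {c→[0, 1, 2, 3, 4]}
  8. append(c, 3)  ⇒  FFFFFFFF...  {c→[0, 1, 2, 3, 4, 5, 6, 7]}

bitmap = FFFFFFFF...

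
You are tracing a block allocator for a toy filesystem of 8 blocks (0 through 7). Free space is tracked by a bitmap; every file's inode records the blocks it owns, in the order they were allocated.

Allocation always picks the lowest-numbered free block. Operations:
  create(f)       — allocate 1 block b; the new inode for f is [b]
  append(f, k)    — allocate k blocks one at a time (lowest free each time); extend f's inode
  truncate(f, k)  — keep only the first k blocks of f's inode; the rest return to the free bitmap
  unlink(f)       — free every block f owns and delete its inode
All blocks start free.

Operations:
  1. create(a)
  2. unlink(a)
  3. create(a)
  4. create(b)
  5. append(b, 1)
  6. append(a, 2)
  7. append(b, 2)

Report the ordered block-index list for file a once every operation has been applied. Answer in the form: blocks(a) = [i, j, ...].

blocks(a) = [0, 3, 4]

[1] create(a) — a=0 (map F.......)
[2] unlink(a) —  (map ........)
[3] create(a) — a=0 (map F.......)
[4] create(b) — a=0 b=1 (map FF......)
[5] append(b, 1) — a=0 b=1,2 (map FFF.....)
[6] append(a, 2) — a=0,3,4 b=1,2 (map FFFFF...)
[7] append(b, 2) — a=0,3,4 b=1,2,5,6 (map FFFFFFF.)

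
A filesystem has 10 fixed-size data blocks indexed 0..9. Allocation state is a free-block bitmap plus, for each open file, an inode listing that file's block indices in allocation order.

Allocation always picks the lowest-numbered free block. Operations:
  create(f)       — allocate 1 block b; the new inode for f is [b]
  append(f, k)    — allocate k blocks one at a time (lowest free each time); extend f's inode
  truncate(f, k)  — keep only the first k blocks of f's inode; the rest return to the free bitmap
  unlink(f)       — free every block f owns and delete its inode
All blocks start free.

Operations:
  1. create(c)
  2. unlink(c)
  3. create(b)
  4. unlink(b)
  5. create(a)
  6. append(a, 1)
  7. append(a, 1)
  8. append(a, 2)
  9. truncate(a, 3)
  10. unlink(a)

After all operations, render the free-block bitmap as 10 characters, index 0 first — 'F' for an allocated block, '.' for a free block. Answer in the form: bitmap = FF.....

create(c): bitmap=F......... | c=[0]
unlink(c): bitmap=.......... | 
create(b): bitmap=F......... | b=[0]
unlink(b): bitmap=.......... | 
create(a): bitmap=F......... | a=[0]
append(a, 1): bitmap=FF........ | a=[0, 1]
append(a, 1): bitmap=FFF....... | a=[0, 1, 2]
append(a, 2): bitmap=FFFFF..... | a=[0, 1, 2, 3, 4]
truncate(a, 3): bitmap=FFF....... | a=[0, 1, 2]
unlink(a): bitmap=.......... | 

bitmap = ..........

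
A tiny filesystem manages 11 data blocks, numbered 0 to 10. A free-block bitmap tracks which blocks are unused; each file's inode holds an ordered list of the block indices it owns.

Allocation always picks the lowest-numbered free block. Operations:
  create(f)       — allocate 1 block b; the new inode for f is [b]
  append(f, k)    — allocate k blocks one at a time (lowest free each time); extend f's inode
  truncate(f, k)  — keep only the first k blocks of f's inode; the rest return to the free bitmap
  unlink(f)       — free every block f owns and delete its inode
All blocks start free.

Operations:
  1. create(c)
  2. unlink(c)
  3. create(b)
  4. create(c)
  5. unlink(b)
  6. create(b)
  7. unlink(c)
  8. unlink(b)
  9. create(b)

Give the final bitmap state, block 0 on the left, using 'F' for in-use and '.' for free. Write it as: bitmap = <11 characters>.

bitmap = F..........

create(c): bitmap=F.......... | c=[0]
unlink(c): bitmap=........... | 
create(b): bitmap=F.......... | b=[0]
create(c): bitmap=FF......... | b=[0] c=[1]
unlink(b): bitmap=.F......... | c=[1]
create(b): bitmap=FF......... | b=[0] c=[1]
unlink(c): bitmap=F.......... | b=[0]
unlink(b): bitmap=........... | 
create(b): bitmap=F.......... | b=[0]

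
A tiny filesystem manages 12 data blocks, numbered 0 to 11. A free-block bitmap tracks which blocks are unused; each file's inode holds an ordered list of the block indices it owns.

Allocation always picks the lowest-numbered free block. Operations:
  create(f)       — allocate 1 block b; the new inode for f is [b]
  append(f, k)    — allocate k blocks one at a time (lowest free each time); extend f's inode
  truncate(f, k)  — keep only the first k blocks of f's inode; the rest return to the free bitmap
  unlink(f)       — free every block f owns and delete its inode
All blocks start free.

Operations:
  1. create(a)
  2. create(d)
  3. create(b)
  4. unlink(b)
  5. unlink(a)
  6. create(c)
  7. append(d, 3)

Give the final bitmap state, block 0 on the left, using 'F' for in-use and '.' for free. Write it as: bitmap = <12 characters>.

create(a): bitmap=F........... | a=[0]
create(d): bitmap=FF.......... | a=[0] d=[1]
create(b): bitmap=FFF......... | a=[0] b=[2] d=[1]
unlink(b): bitmap=FF.......... | a=[0] d=[1]
unlink(a): bitmap=.F.......... | d=[1]
create(c): bitmap=FF.......... | c=[0] d=[1]
append(d, 3): bitmap=FFFFF....... | c=[0] d=[1, 2, 3, 4]

bitmap = FFFFF.......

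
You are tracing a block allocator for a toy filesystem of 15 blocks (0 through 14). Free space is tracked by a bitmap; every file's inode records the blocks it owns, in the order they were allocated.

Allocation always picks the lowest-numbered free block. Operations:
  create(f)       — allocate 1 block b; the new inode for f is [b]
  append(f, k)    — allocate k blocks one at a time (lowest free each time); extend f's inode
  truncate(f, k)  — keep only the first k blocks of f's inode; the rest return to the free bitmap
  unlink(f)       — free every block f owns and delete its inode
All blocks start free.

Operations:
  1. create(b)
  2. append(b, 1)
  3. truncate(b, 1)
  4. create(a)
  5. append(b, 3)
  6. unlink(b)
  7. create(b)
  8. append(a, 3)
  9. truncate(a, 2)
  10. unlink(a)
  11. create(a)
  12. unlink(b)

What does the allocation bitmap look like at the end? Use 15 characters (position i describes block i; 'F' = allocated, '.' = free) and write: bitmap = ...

bitmap = .F.............

[1] create(b) — b=0 (map F..............)
[2] append(b, 1) — b=0,1 (map FF.............)
[3] truncate(b, 1) — b=0 (map F..............)
[4] create(a) — a=1 b=0 (map FF.............)
[5] append(b, 3) — a=1 b=0,2,3,4 (map FFFFF..........)
[6] unlink(b) — a=1 (map .F.............)
[7] create(b) — a=1 b=0 (map FF.............)
[8] append(a, 3) — a=1,2,3,4 b=0 (map FFFFF..........)
[9] truncate(a, 2) — a=1,2 b=0 (map FFF............)
[10] unlink(a) — b=0 (map F..............)
[11] create(a) — a=1 b=0 (map FF.............)
[12] unlink(b) — a=1 (map .F.............)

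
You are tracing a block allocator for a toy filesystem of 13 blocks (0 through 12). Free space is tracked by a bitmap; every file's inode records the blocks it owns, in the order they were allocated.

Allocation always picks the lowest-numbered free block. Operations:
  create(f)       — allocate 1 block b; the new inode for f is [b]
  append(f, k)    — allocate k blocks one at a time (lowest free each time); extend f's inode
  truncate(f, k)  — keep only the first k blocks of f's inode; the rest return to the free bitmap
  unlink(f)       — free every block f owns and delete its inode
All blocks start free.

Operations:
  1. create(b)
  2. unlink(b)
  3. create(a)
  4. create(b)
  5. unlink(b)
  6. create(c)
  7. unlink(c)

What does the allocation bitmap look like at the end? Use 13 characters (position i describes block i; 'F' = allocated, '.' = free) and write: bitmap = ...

bitmap = F............

after create(b) → b:[0]  free=[F............]
after unlink(b) →   free=[.............]
after create(a) → a:[0]  free=[F............]
after create(b) → a:[0], b:[1]  free=[FF...........]
after unlink(b) → a:[0]  free=[F............]
after create(c) → a:[0], c:[1]  free=[FF...........]
after unlink(c) → a:[0]  free=[F............]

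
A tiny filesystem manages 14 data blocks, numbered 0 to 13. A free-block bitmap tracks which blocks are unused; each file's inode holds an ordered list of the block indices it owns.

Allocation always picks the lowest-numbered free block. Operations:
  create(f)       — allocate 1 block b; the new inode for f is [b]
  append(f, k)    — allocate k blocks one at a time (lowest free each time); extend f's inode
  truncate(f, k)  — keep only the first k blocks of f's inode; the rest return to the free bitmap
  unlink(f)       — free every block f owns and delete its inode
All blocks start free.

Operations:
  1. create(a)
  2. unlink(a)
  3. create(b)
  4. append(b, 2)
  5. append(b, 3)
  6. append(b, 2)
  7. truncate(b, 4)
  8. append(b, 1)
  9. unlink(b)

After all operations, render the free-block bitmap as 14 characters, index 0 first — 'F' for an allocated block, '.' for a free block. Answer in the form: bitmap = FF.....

[1] create(a) — a=0 (map F.............)
[2] unlink(a) —  (map ..............)
[3] create(b) — b=0 (map F.............)
[4] append(b, 2) — b=0,1,2 (map FFF...........)
[5] append(b, 3) — b=0,1,2,3,4,5 (map FFFFFF........)
[6] append(b, 2) — b=0,1,2,3,4,5,6,7 (map FFFFFFFF......)
[7] truncate(b, 4) — b=0,1,2,3 (map FFFF..........)
[8] append(b, 1) — b=0,1,2,3,4 (map FFFFF.........)
[9] unlink(b) —  (map ..............)

bitmap = ..............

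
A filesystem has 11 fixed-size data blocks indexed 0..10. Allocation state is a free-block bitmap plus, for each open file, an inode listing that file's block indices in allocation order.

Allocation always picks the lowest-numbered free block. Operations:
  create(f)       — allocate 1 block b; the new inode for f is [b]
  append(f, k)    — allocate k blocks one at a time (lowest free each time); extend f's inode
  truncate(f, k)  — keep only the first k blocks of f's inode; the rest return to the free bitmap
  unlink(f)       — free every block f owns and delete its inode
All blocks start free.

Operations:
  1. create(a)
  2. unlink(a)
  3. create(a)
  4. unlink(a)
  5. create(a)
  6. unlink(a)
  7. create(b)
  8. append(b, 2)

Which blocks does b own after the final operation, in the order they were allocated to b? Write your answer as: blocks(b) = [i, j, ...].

  1. create(a)  ⇒  F..........  {a→[0]}
  2. unlink(a)  ⇒  ...........  {}
  3. create(a)  ⇒  F..........  {a→[0]}
  4. unlink(a)  ⇒  ...........  {}
  5. create(a)  ⇒  F..........  {a→[0]}
  6. unlink(a)  ⇒  ...........  {}
  7. create(b)  ⇒  F..........  {b→[0]}
  8. append(b, 2)  ⇒  FFF........  {b→[0, 1, 2]}

blocks(b) = [0, 1, 2]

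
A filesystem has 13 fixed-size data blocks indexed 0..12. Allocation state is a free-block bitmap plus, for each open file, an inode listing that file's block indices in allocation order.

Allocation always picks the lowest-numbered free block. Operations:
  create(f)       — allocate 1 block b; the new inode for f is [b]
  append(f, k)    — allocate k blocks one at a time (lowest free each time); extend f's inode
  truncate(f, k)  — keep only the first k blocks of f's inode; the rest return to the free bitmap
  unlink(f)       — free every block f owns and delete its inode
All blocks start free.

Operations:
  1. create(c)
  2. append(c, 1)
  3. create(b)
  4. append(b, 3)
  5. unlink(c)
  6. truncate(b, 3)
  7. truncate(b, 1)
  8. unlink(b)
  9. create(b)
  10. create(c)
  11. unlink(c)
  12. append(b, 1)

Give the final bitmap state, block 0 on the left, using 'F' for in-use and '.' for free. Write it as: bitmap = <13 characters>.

[1] create(c) — c=0 (map F............)
[2] append(c, 1) — c=0,1 (map FF...........)
[3] create(b) — b=2 c=0,1 (map FFF..........)
[4] append(b, 3) — b=2,3,4,5 c=0,1 (map FFFFFF.......)
[5] unlink(c) — b=2,3,4,5 (map ..FFFF.......)
[6] truncate(b, 3) — b=2,3,4 (map ..FFF........)
[7] truncate(b, 1) — b=2 (map ..F..........)
[8] unlink(b) —  (map .............)
[9] create(b) — b=0 (map F............)
[10] create(c) — b=0 c=1 (map FF...........)
[11] unlink(c) — b=0 (map F............)
[12] append(b, 1) — b=0,1 (map FF...........)

bitmap = FF...........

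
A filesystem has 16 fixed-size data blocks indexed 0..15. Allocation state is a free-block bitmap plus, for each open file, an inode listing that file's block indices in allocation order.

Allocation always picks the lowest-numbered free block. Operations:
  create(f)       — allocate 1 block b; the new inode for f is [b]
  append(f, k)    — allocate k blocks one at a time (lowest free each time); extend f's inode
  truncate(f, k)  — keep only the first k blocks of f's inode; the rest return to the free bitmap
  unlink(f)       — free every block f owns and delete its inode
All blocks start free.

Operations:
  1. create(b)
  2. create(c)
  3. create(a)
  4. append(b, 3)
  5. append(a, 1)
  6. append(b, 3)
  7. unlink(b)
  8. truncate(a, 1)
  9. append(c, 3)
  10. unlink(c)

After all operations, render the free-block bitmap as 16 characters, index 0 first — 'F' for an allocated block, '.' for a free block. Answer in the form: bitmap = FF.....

bitmap = ..F.............

after create(b) → b:[0]  free=[F...............]
after create(c) → b:[0], c:[1]  free=[FF..............]
after create(a) → a:[2], b:[0], c:[1]  free=[FFF.............]
after append(b, 3) → a:[2], b:[0, 3, 4, 5], c:[1]  free=[FFFFFF..........]
after append(a, 1) → a:[2, 6], b:[0, 3, 4, 5], c:[1]  free=[FFFFFFF.........]
after append(b, 3) → a:[2, 6], b:[0, 3, 4, 5, 7, 8, 9], c:[1]  free=[FFFFFFFFFF......]
after unlink(b) → a:[2, 6], c:[1]  free=[.FF...F.........]
after truncate(a, 1) → a:[2], c:[1]  free=[.FF.............]
after append(c, 3) → a:[2], c:[1, 0, 3, 4]  free=[FFFFF...........]
after unlink(c) → a:[2]  free=[..F.............]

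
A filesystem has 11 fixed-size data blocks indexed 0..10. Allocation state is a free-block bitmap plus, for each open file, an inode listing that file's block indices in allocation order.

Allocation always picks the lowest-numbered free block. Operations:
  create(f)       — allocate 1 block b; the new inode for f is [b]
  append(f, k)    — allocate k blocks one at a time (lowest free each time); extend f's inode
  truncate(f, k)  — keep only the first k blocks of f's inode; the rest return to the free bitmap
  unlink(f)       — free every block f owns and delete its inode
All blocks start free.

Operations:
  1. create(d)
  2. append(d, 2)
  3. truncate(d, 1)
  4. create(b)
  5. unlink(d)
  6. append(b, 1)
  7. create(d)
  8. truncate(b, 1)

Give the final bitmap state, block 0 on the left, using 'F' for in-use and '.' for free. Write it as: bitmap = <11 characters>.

[1] create(d) — d=0 (map F..........)
[2] append(d, 2) — d=0,1,2 (map FFF........)
[3] truncate(d, 1) — d=0 (map F..........)
[4] create(b) — b=1 d=0 (map FF.........)
[5] unlink(d) — b=1 (map .F.........)
[6] append(b, 1) — b=1,0 (map FF.........)
[7] create(d) — b=1,0 d=2 (map FFF........)
[8] truncate(b, 1) — b=1 d=2 (map .FF........)

bitmap = .FF........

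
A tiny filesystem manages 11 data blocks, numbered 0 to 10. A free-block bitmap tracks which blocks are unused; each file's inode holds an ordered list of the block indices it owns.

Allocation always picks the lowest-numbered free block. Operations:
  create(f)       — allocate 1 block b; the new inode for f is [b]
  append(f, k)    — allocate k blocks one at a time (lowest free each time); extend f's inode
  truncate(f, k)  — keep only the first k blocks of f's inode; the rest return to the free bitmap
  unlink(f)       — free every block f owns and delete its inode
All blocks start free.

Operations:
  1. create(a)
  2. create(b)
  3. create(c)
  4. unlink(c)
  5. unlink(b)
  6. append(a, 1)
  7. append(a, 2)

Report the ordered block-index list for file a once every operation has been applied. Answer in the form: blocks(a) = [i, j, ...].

blocks(a) = [0, 1, 2, 3]

[1] create(a) — a=0 (map F..........)
[2] create(b) — a=0 b=1 (map FF.........)
[3] create(c) — a=0 b=1 c=2 (map FFF........)
[4] unlink(c) — a=0 b=1 (map FF.........)
[5] unlink(b) — a=0 (map F..........)
[6] append(a, 1) — a=0,1 (map FF.........)
[7] append(a, 2) — a=0,1,2,3 (map FFFF.......)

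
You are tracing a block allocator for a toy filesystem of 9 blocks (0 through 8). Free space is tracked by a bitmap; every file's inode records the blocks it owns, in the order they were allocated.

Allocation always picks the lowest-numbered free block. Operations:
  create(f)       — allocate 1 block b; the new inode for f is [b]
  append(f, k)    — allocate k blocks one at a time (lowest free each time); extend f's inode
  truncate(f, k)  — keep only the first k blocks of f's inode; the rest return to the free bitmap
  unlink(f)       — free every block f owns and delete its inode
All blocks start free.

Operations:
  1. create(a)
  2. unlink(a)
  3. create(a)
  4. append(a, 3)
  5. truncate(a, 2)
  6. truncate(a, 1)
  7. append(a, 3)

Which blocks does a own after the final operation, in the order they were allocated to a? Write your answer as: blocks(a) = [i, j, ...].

  1. create(a)  ⇒  F........  {a→[0]}
  2. unlink(a)  ⇒  .........  {}
  3. create(a)  ⇒  F........  {a→[0]}
  4. append(a, 3)  ⇒  FFFF.....  {a→[0, 1, 2, 3]}
  5. truncate(a, 2)  ⇒  FF.......  {a→[0, 1]}
  6. truncate(a, 1)  ⇒  F........  {a→[0]}
  7. append(a, 3)  ⇒  FFFF.....  {a→[0, 1, 2, 3]}

blocks(a) = [0, 1, 2, 3]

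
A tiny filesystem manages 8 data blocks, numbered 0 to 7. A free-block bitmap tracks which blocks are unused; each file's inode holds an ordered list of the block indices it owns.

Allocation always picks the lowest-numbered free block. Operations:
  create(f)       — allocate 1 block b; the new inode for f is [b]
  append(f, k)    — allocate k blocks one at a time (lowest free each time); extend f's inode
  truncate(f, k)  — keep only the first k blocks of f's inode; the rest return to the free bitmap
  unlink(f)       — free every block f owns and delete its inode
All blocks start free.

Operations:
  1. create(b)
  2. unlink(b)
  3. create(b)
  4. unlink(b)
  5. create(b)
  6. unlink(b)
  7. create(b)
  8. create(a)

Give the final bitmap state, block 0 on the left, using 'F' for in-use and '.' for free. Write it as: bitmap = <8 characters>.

bitmap = FF......

  1. create(b)  ⇒  F.......  {b→[0]}
  2. unlink(b)  ⇒  ........  {}
  3. create(b)  ⇒  F.......  {b→[0]}
  4. unlink(b)  ⇒  ........  {}
  5. create(b)  ⇒  F.......  {b→[0]}
  6. unlink(b)  ⇒  ........  {}
  7. create(b)  ⇒  F.......  {b→[0]}
  8. create(a)  ⇒  FF......  {a→[1]; b→[0]}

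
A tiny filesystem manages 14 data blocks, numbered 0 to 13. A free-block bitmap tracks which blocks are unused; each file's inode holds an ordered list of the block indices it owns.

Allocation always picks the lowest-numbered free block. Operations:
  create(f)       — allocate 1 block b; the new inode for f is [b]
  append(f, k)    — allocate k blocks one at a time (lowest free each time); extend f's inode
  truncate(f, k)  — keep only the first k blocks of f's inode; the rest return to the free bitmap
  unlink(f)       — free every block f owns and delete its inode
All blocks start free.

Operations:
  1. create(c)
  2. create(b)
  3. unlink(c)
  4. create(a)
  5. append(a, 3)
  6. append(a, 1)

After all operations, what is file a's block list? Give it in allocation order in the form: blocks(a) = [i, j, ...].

  1. create(c)  ⇒  F.............  {c→[0]}
  2. create(b)  ⇒  FF............  {b→[1]; c→[0]}
  3. unlink(c)  ⇒  .F............  {b→[1]}
  4. create(a)  ⇒  FF............  {a→[0]; b→[1]}
  5. append(a, 3)  ⇒  FFFFF.........  {a→[0, 2, 3, 4]; b→[1]}
  6. append(a, 1)  ⇒  FFFFFF........  {a→[0, 2, 3, 4, 5]; b→[1]}

blocks(a) = [0, 2, 3, 4, 5]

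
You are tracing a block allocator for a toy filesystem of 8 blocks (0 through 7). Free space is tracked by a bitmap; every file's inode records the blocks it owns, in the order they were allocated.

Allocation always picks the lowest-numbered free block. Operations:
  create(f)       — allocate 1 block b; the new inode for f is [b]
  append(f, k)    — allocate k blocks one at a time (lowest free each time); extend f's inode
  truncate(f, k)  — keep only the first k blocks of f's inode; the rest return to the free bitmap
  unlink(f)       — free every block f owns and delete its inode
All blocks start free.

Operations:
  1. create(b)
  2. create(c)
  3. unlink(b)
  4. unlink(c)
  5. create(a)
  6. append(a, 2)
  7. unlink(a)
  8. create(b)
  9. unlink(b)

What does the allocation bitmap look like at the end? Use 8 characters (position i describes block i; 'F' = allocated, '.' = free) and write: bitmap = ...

  1. create(b)  ⇒  F.......  {b→[0]}
  2. create(c)  ⇒  FF......  {b→[0]; c→[1]}
  3. unlink(b)  ⇒  .F......  {c→[1]}
  4. unlink(c)  ⇒  ........  {}
  5. create(a)  ⇒  F.......  {a→[0]}
  6. append(a, 2)  ⇒  FFF.....  {a→[0, 1, 2]}
  7. unlink(a)  ⇒  ........  {}
  8. create(b)  ⇒  F.......  {b→[0]}
  9. unlink(b)  ⇒  ........  {}

bitmap = ........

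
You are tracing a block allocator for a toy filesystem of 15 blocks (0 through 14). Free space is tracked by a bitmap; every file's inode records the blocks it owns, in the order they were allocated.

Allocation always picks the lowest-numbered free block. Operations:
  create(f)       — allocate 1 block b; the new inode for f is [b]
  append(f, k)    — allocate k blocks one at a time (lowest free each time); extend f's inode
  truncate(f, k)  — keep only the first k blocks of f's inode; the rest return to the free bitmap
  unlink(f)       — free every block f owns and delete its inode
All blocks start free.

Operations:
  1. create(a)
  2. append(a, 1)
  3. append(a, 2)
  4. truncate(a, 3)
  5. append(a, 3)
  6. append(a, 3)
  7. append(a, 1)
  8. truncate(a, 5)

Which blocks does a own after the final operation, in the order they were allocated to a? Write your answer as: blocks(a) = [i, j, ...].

[1] create(a) — a=0 (map F..............)
[2] append(a, 1) — a=0,1 (map FF.............)
[3] append(a, 2) — a=0,1,2,3 (map FFFF...........)
[4] truncate(a, 3) — a=0,1,2 (map FFF............)
[5] append(a, 3) — a=0,1,2,3,4,5 (map FFFFFF.........)
[6] append(a, 3) — a=0,1,2,3,4,5,6,7,8 (map FFFFFFFFF......)
[7] append(a, 1) — a=0,1,2,3,4,5,6,7,8,9 (map FFFFFFFFFF.....)
[8] truncate(a, 5) — a=0,1,2,3,4 (map FFFFF..........)

blocks(a) = [0, 1, 2, 3, 4]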